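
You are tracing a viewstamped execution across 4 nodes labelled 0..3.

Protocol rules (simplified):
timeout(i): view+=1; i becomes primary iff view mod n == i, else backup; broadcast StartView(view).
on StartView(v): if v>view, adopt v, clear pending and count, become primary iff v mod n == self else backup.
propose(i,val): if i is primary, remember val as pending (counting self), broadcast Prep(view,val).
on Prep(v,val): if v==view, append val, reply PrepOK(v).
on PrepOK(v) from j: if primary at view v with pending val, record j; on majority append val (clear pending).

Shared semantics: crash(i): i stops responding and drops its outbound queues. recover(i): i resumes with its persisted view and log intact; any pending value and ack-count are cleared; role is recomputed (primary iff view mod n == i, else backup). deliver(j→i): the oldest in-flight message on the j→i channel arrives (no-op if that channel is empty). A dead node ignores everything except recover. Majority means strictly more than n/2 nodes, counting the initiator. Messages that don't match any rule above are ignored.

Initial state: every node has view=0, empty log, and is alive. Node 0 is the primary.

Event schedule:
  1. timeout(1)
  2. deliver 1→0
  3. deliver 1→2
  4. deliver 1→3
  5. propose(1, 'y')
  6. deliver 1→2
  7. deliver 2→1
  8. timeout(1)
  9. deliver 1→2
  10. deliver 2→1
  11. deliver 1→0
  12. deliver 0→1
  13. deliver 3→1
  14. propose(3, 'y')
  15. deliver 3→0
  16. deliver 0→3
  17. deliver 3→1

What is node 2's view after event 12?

2

step 1 timeout(1): 1={prim,v=1,log=-}
step 2 deliver 1→0: 0={back,v=1,log=-}
step 3 deliver 1→2: 2={back,v=1,log=-}
step 4 deliver 1→3: 3={back,v=1,log=-}
step 5 propose(1,'y'): —
step 6 deliver 1→2: 2={back,v=1,log=y}
step 7 deliver 2→1: —
step 8 timeout(1): 1={back,v=2,log=-}
step 9 deliver 1→2: 2={prim,v=2,log=y}
step 10 deliver 2→1: —
step 11 deliver 1→0: 0={back,v=1,log=y}
step 12 deliver 0→1: —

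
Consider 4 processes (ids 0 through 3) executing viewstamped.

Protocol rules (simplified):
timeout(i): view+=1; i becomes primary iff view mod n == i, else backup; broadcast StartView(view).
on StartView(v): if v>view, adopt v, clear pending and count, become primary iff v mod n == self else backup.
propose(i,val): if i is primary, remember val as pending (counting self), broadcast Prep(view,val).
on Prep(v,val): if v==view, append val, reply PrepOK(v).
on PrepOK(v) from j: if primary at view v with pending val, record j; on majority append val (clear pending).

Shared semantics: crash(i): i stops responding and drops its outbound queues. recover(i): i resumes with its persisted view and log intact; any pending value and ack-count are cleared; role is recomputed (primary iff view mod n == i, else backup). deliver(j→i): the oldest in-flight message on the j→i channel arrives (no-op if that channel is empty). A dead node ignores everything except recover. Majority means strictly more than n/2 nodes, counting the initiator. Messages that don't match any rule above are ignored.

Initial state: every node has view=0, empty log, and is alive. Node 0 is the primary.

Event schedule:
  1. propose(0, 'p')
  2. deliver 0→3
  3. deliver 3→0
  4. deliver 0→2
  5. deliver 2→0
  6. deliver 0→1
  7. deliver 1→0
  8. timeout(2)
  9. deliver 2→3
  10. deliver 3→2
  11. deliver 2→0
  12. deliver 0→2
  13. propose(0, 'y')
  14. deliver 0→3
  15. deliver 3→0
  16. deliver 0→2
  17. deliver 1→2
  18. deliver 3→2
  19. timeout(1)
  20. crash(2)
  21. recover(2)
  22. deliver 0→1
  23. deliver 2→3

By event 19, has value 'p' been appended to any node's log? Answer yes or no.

yes

e1 propose(0,'p'): ·
e2 deliver 0→3: 3[back,v=0,p]
e3 deliver 3→0: ·
e4 deliver 0→2: 2[back,v=0,p]
e5 deliver 2→0: 0[prim,v=0,p]
e6 deliver 0→1: 1[back,v=0,p]
e7 deliver 1→0: ·
e8 timeout(2): 2[back,v=1,p]
e9 deliver 2→3: 3[back,v=1,p]
e10 deliver 3→2: ·
e11 deliver 2→0: 0[back,v=1,p]
e12 deliver 0→2: ·
e13 propose(0,'y'): ·
e14 deliver 0→3: ·
e15 deliver 3→0: ·
e16 deliver 0→2: ·
e17 deliver 1→2: ·
e18 deliver 3→2: ·
e19 timeout(1): 1[prim,v=1,p]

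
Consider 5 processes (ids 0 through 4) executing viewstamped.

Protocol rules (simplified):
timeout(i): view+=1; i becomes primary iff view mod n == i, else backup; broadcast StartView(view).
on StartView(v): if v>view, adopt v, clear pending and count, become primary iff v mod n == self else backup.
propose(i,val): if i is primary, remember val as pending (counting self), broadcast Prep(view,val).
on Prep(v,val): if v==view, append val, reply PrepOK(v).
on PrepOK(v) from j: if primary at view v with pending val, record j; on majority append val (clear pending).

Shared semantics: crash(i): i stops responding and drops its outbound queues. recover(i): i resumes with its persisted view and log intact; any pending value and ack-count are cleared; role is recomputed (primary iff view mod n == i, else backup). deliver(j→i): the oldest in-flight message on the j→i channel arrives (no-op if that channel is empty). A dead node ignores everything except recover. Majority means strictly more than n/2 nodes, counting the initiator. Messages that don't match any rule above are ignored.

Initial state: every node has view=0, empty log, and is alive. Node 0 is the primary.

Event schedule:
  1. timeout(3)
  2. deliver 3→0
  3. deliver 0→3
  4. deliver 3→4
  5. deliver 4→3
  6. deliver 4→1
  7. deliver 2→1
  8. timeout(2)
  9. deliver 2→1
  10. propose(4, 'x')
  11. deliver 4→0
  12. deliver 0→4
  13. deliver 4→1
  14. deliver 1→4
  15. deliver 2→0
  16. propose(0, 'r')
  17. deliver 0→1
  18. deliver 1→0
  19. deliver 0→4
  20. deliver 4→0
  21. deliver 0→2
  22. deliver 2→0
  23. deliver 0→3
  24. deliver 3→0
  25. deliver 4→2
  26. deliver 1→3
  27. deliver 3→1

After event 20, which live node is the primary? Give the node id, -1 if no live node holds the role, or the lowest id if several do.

1

step 1 timeout(3): 3={back,v=1,log=-}
step 2 deliver 3→0: 0={back,v=1,log=-}
step 3 deliver 0→3: —
step 4 deliver 3→4: 4={back,v=1,log=-}
step 5 deliver 4→3: —
step 6 deliver 4→1: —
step 7 deliver 2→1: —
step 8 timeout(2): 2={back,v=1,log=-}
step 9 deliver 2→1: 1={prim,v=1,log=-}
step 10 propose(4,'x'): —
step 11 deliver 4→0: —
step 12 deliver 0→4: —
step 13 deliver 4→1: —
step 14 deliver 1→4: —
step 15 deliver 2→0: —
step 16 propose(0,'r'): —
step 17 deliver 0→1: —
step 18 deliver 1→0: —
step 19 deliver 0→4: —
step 20 deliver 4→0: —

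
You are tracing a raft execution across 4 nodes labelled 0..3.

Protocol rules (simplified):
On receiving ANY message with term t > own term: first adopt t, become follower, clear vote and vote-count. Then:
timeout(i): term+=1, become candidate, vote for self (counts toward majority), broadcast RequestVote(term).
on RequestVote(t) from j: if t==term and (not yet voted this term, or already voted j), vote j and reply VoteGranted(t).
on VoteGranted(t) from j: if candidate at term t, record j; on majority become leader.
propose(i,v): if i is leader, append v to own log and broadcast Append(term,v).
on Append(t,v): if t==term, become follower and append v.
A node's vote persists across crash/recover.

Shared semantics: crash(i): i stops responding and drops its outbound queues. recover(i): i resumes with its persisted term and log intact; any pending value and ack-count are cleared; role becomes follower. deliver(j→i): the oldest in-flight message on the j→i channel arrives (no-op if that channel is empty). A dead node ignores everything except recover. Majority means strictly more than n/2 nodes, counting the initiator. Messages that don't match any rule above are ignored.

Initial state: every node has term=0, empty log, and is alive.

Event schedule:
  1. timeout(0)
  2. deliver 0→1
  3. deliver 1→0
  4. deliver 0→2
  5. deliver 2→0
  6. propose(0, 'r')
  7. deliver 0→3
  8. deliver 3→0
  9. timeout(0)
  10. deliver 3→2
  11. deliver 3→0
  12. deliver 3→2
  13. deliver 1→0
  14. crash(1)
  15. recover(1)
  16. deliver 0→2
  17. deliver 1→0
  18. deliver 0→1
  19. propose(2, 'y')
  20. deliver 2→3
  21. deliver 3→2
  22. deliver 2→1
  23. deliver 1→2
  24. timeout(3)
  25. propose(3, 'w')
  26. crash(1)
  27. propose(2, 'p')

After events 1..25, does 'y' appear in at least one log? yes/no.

1. timeout(0):  <0:cand t1 ->
2. deliver 0→1:  <1:foll t1 ->
3. deliver 1→0:  nop
4. deliver 0→2:  <2:foll t1 ->
5. deliver 2→0:  <0:lead t1 ->
6. propose(0,'r'):  <0:lead t1 r>
7. deliver 0→3:  <3:foll t1 ->
8. deliver 3→0:  nop
9. timeout(0):  <0:cand t2 r>
10. deliver 3→2:  nop
11. deliver 3→0:  nop
12. deliver 3→2:  nop
13. deliver 1→0:  nop
14. crash(1):  <1:✗foll t1 ->
15. recover(1):  <1:foll t1 ->
16. deliver 0→2:  <2:foll t1 r>
17. deliver 1→0:  nop
18. deliver 0→1:  <1:foll t1 r>
19. propose(2,'y'):  nop
20. deliver 2→3:  nop
21. deliver 3→2:  nop
22. deliver 2→1:  nop
23. deliver 1→2:  nop
24. timeout(3):  <3:cand t2 ->
25. propose(3,'w'):  nop

no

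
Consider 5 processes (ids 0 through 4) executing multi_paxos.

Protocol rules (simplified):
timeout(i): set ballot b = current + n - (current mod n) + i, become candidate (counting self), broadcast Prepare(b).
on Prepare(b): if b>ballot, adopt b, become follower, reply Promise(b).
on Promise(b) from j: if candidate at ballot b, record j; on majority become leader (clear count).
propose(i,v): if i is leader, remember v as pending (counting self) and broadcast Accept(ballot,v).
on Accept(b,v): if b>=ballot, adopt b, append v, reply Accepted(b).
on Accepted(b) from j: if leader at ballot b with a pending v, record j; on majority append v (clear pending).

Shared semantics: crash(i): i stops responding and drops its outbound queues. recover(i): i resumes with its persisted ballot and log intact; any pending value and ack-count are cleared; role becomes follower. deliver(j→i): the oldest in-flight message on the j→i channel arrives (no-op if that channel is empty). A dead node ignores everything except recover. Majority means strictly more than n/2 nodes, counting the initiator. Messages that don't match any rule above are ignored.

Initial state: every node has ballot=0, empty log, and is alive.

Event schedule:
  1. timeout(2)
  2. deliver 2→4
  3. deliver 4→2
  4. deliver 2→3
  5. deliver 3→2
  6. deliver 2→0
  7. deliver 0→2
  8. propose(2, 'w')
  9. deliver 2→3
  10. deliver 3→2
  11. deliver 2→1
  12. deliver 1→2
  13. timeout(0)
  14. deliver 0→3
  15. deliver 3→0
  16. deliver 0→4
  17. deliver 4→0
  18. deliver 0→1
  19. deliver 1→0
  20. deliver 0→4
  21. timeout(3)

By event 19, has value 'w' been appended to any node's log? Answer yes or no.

after 1 — timeout(2): n2:cand/b7/[-]
after 2 — deliver 2→4: n4:foll/b7/[-]
after 3 — deliver 4→2: ·
after 4 — deliver 2→3: n3:foll/b7/[-]
after 5 — deliver 3→2: n2:lead/b7/[-]
after 6 — deliver 2→0: n0:foll/b7/[-]
after 7 — deliver 0→2: ·
after 8 — propose(2,'w'): ·
after 9 — deliver 2→3: n3:foll/b7/[w]
after 10 — deliver 3→2: ·
after 11 — deliver 2→1: n1:foll/b7/[-]
after 12 — deliver 1→2: ·
after 13 — timeout(0): n0:cand/b10/[-]
after 14 — deliver 0→3: n3:foll/b10/[w]
after 15 — deliver 3→0: ·
after 16 — deliver 0→4: n4:foll/b10/[-]
after 17 — deliver 4→0: n0:lead/b10/[-]
after 18 — deliver 0→1: n1:foll/b10/[-]
after 19 — deliver 1→0: ·

yes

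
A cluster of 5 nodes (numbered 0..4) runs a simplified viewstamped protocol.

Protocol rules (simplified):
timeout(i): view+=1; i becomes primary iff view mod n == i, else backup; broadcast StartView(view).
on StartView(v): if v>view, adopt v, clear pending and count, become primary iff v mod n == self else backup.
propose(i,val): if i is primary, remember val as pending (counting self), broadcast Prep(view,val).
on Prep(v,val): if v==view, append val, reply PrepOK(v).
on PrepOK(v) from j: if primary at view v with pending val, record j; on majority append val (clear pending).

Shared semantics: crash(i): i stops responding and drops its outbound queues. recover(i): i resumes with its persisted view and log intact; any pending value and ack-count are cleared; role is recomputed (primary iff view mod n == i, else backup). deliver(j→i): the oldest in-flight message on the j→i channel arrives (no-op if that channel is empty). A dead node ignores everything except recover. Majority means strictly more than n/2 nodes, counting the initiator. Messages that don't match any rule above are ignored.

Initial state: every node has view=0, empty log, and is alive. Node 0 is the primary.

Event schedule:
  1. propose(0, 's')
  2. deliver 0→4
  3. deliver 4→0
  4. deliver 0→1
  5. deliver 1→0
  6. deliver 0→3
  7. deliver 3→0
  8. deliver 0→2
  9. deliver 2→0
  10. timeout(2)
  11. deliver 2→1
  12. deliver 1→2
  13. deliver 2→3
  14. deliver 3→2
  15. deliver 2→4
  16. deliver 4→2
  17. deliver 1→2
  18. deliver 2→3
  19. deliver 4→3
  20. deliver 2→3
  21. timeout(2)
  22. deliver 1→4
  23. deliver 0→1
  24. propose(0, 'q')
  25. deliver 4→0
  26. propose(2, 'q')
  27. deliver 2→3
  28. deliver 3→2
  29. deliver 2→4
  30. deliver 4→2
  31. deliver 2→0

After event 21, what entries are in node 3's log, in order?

s

[1] propose(0,'s') → ∅
[2] deliver 0→4 → N4(back v0 [s])
[3] deliver 4→0 → ∅
[4] deliver 0→1 → N1(back v0 [s])
[5] deliver 1→0 → N0(prim v0 [s])
[6] deliver 0→3 → N3(back v0 [s])
[7] deliver 3→0 → ∅
[8] deliver 0→2 → N2(back v0 [s])
[9] deliver 2→0 → ∅
[10] timeout(2) → N2(back v1 [s])
[11] deliver 2→1 → N1(prim v1 [s])
[12] deliver 1→2 → ∅
[13] deliver 2→3 → N3(back v1 [s])
[14] deliver 3→2 → ∅
[15] deliver 2→4 → N4(back v1 [s])
[16] deliver 4→2 → ∅
[17] deliver 1→2 → ∅
[18] deliver 2→3 → ∅
[19] deliver 4→3 → ∅
[20] deliver 2→3 → ∅
[21] timeout(2) → N2(prim v2 [s])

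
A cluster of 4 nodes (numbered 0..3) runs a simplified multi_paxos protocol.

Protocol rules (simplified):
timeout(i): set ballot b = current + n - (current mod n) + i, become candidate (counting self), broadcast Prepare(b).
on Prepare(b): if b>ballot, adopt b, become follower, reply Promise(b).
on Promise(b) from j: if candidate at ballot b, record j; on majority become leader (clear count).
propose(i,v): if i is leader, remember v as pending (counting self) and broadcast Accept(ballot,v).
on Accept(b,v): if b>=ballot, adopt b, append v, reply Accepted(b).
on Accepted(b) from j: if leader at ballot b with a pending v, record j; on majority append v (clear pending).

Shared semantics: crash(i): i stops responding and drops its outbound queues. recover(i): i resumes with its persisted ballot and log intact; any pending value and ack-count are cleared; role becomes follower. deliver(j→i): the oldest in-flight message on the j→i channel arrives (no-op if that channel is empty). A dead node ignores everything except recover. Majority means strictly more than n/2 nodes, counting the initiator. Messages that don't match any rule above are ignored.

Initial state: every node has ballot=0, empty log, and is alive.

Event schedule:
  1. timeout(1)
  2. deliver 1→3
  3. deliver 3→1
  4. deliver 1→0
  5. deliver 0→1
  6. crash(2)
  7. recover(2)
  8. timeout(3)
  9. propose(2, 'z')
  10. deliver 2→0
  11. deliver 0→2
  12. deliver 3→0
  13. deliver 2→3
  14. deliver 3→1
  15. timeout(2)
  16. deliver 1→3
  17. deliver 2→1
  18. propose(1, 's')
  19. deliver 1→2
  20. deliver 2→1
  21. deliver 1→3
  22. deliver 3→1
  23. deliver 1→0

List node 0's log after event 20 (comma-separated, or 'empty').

1. timeout(1):  <1:cand b5 ->
2. deliver 1→3:  <3:foll b5 ->
3. deliver 3→1:  nop
4. deliver 1→0:  <0:foll b5 ->
5. deliver 0→1:  <1:lead b5 ->
6. crash(2):  <2:✗foll b0 ->
7. recover(2):  <2:foll b0 ->
8. timeout(3):  <3:cand b11 ->
9. propose(2,'z'):  nop
10. deliver 2→0:  nop
11. deliver 0→2:  nop
12. deliver 3→0:  <0:foll b11 ->
13. deliver 2→3:  nop
14. deliver 3→1:  <1:foll b11 ->
15. timeout(2):  <2:cand b6 ->
16. deliver 1→3:  nop
17. deliver 2→1:  nop
18. propose(1,'s'):  nop
19. deliver 1→2:  nop
20. deliver 2→1:  nop

empty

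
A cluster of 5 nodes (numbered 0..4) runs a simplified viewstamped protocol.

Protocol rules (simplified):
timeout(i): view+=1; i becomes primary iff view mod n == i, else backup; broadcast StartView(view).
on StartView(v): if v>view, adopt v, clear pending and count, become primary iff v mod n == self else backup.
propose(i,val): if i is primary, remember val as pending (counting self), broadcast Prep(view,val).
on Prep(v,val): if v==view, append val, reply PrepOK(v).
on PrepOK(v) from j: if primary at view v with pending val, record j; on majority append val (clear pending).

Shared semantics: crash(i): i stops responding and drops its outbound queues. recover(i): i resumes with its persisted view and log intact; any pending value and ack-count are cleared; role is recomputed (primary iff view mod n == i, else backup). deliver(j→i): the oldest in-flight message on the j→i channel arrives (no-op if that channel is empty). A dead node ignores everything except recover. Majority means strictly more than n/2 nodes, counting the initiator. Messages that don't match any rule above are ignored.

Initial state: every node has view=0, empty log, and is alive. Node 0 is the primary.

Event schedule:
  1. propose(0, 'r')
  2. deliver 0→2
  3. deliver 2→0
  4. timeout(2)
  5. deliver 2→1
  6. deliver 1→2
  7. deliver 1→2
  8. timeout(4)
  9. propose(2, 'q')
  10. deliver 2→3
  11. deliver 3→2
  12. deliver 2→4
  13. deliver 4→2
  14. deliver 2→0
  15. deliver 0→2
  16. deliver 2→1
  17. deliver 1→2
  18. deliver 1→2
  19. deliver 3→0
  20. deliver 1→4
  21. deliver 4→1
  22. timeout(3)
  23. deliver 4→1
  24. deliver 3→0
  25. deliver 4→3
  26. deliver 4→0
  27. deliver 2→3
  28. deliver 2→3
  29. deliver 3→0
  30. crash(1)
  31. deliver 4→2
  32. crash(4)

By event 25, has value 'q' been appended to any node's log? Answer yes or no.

step 1 propose(0,'r'): —
step 2 deliver 0→2: 2={back,v=0,log=r}
step 3 deliver 2→0: —
step 4 timeout(2): 2={back,v=1,log=r}
step 5 deliver 2→1: 1={prim,v=1,log=-}
step 6 deliver 1→2: —
step 7 deliver 1→2: —
step 8 timeout(4): 4={back,v=1,log=-}
step 9 propose(2,'q'): —
step 10 deliver 2→3: 3={back,v=1,log=-}
step 11 deliver 3→2: —
step 12 deliver 2→4: —
step 13 deliver 4→2: —
step 14 deliver 2→0: 0={back,v=1,log=-}
step 15 deliver 0→2: —
step 16 deliver 2→1: —
step 17 deliver 1→2: —
step 18 deliver 1→2: —
step 19 deliver 3→0: —
step 20 deliver 1→4: —
step 21 deliver 4→1: —
step 22 timeout(3): 3={back,v=2,log=-}
step 23 deliver 4→1: —
step 24 deliver 3→0: 0={back,v=2,log=-}
step 25 deliver 4→3: —

no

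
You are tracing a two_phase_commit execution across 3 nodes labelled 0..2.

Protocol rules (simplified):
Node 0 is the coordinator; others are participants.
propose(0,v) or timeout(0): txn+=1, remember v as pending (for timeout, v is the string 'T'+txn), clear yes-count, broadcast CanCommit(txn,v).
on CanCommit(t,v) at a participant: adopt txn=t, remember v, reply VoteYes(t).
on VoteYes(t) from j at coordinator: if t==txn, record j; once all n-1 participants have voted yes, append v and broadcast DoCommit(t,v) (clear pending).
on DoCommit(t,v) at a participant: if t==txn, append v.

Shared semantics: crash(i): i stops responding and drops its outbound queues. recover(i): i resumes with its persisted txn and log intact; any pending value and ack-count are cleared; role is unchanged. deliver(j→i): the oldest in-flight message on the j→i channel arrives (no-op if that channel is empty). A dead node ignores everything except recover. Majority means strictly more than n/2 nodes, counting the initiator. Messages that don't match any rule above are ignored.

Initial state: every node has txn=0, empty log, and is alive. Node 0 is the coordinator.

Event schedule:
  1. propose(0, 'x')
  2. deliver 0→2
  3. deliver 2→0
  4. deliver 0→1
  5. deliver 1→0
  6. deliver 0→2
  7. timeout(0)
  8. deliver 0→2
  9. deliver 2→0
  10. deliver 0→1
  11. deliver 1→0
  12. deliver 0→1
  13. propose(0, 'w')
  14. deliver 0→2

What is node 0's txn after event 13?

3

step 1 propose(0,'x'): 0={coor,t=1,log=-}
step 2 deliver 0→2: 2={part,t=1,log=-}
step 3 deliver 2→0: —
step 4 deliver 0→1: 1={part,t=1,log=-}
step 5 deliver 1→0: 0={coor,t=1,log=x}
step 6 deliver 0→2: 2={part,t=1,log=x}
step 7 timeout(0): 0={coor,t=2,log=x}
step 8 deliver 0→2: 2={part,t=2,log=x}
step 9 deliver 2→0: —
step 10 deliver 0→1: 1={part,t=1,log=x}
step 11 deliver 1→0: —
step 12 deliver 0→1: 1={part,t=2,log=x}
step 13 propose(0,'w'): 0={coor,t=3,log=x}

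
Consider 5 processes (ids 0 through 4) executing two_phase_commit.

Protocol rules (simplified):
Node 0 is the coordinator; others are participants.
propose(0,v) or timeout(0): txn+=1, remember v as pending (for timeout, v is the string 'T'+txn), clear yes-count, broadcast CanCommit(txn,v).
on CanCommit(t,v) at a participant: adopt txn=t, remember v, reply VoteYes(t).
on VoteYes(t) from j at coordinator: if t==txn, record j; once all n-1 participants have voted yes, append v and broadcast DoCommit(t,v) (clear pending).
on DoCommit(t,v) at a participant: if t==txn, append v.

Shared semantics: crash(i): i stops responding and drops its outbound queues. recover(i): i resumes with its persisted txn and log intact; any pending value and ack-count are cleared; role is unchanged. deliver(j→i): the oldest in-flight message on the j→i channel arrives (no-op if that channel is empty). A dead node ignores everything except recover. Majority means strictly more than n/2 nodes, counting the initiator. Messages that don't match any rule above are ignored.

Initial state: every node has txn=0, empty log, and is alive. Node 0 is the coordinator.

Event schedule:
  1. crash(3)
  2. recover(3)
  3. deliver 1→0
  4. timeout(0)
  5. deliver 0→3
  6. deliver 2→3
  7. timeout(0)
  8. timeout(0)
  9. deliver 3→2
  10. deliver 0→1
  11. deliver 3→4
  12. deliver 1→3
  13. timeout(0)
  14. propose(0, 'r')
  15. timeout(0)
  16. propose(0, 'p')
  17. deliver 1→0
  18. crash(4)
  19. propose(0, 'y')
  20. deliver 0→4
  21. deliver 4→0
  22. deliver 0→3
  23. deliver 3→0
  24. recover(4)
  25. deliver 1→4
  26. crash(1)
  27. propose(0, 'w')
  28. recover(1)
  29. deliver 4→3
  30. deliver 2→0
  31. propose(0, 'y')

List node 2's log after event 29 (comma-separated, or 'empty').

empty

after 1 — crash(3): n3:✗part/t0/[-]
after 2 — recover(3): n3:part/t0/[-]
after 3 — deliver 1→0: ·
after 4 — timeout(0): n0:coor/t1/[-]
after 5 — deliver 0→3: n3:part/t1/[-]
after 6 — deliver 2→3: ·
after 7 — timeout(0): n0:coor/t2/[-]
after 8 — timeout(0): n0:coor/t3/[-]
after 9 — deliver 3→2: ·
after 10 — deliver 0→1: n1:part/t1/[-]
after 11 — deliver 3→4: ·
after 12 — deliver 1→3: ·
after 13 — timeout(0): n0:coor/t4/[-]
after 14 — propose(0,'r'): n0:coor/t5/[-]
after 15 — timeout(0): n0:coor/t6/[-]
after 16 — propose(0,'p'): n0:coor/t7/[-]
after 17 — deliver 1→0: ·
after 18 — crash(4): n4:✗part/t0/[-]
after 19 — propose(0,'y'): n0:coor/t8/[-]
after 20 — deliver 0→4: ·
after 21 — deliver 4→0: ·
after 22 — deliver 0→3: n3:part/t2/[-]
after 23 — deliver 3→0: ·
after 24 — recover(4): n4:part/t0/[-]
after 25 — deliver 1→4: ·
after 26 — crash(1): n1:✗part/t1/[-]
after 27 — propose(0,'w'): n0:coor/t9/[-]
after 28 — recover(1): n1:part/t1/[-]
after 29 — deliver 4→3: ·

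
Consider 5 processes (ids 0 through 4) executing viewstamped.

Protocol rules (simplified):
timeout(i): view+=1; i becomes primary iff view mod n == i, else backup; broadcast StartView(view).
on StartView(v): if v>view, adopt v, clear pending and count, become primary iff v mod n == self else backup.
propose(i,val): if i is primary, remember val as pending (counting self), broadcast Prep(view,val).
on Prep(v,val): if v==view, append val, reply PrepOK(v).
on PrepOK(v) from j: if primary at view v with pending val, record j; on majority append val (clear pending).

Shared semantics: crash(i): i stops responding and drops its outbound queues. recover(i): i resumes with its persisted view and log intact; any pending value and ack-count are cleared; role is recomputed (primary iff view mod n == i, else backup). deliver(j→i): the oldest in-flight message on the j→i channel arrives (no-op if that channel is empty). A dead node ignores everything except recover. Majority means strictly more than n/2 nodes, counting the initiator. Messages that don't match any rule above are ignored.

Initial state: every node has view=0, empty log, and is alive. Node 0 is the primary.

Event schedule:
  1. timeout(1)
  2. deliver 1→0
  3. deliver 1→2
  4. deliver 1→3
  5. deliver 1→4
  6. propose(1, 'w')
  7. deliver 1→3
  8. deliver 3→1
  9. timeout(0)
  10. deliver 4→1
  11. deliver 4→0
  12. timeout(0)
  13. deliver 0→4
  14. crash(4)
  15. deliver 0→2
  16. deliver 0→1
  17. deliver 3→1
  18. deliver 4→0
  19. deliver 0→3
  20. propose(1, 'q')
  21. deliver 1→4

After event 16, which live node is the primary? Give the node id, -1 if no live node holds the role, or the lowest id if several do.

after 1 — timeout(1): n1:prim/v1/[-]
after 2 — deliver 1→0: n0:back/v1/[-]
after 3 — deliver 1→2: n2:back/v1/[-]
after 4 — deliver 1→3: n3:back/v1/[-]
after 5 — deliver 1→4: n4:back/v1/[-]
after 6 — propose(1,'w'): ·
after 7 — deliver 1→3: n3:back/v1/[w]
after 8 — deliver 3→1: ·
after 9 — timeout(0): n0:back/v2/[-]
after 10 — deliver 4→1: ·
after 11 — deliver 4→0: ·
after 12 — timeout(0): n0:back/v3/[-]
after 13 — deliver 0→4: n4:back/v2/[-]
after 14 — crash(4): n4:✗back/v2/[-]
after 15 — deliver 0→2: n2:prim/v2/[-]
after 16 — deliver 0→1: n1:back/v2/[-]

2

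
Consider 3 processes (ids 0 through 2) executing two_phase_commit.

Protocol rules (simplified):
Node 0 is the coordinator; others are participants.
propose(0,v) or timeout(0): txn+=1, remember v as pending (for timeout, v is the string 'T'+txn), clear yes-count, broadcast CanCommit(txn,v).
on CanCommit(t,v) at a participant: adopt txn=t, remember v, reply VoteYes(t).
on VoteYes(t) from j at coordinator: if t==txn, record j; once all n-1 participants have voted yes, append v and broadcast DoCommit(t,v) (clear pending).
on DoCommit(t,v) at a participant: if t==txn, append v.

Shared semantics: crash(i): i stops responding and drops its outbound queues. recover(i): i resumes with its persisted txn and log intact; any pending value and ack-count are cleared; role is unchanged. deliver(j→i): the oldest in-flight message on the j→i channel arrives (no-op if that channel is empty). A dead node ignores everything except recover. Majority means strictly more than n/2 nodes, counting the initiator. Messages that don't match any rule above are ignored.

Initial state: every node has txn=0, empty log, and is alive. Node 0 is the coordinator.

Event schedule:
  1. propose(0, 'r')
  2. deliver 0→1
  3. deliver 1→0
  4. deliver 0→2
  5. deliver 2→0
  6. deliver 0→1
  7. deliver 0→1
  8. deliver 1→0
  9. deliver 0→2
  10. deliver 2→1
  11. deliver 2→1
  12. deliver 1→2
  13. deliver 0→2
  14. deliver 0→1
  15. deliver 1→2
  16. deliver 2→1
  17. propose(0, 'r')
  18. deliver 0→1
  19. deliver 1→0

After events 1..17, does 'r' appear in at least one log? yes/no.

after 1 — propose(0,'r'): n0:coor/t1/[-]
after 2 — deliver 0→1: n1:part/t1/[-]
after 3 — deliver 1→0: ·
after 4 — deliver 0→2: n2:part/t1/[-]
after 5 — deliver 2→0: n0:coor/t1/[r]
after 6 — deliver 0→1: n1:part/t1/[r]
after 7 — deliver 0→1: ·
after 8 — deliver 1→0: ·
after 9 — deliver 0→2: n2:part/t1/[r]
after 10 — deliver 2→1: ·
after 11 — deliver 2→1: ·
after 12 — deliver 1→2: ·
after 13 — deliver 0→2: ·
after 14 — deliver 0→1: ·
after 15 — deliver 1→2: ·
after 16 — deliver 2→1: ·
after 17 — propose(0,'r'): n0:coor/t2/[r]

yes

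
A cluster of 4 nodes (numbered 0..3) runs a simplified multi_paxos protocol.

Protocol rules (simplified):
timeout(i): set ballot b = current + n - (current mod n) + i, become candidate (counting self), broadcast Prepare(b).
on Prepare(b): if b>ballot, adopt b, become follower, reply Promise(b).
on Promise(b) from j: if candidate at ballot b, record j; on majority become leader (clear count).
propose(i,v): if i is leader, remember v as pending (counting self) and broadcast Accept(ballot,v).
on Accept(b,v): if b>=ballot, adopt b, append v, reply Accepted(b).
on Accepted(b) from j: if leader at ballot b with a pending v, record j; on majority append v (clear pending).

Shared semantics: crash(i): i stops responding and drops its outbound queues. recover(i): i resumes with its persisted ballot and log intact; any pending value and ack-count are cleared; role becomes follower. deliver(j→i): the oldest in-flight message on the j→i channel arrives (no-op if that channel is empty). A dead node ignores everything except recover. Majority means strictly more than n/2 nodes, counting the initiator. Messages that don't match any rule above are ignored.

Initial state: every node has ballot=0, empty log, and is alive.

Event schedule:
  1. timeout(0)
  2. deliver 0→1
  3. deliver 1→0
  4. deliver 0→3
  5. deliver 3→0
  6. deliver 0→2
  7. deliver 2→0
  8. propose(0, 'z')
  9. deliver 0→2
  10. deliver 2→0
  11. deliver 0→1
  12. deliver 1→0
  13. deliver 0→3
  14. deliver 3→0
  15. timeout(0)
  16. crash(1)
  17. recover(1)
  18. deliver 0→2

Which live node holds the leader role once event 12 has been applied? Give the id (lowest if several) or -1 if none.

0

e1 timeout(0): 0[cand,b=4,-]
e2 deliver 0→1: 1[foll,b=4,-]
e3 deliver 1→0: ·
e4 deliver 0→3: 3[foll,b=4,-]
e5 deliver 3→0: 0[lead,b=4,-]
e6 deliver 0→2: 2[foll,b=4,-]
e7 deliver 2→0: ·
e8 propose(0,'z'): ·
e9 deliver 0→2: 2[foll,b=4,z]
e10 deliver 2→0: ·
e11 deliver 0→1: 1[foll,b=4,z]
e12 deliver 1→0: 0[lead,b=4,z]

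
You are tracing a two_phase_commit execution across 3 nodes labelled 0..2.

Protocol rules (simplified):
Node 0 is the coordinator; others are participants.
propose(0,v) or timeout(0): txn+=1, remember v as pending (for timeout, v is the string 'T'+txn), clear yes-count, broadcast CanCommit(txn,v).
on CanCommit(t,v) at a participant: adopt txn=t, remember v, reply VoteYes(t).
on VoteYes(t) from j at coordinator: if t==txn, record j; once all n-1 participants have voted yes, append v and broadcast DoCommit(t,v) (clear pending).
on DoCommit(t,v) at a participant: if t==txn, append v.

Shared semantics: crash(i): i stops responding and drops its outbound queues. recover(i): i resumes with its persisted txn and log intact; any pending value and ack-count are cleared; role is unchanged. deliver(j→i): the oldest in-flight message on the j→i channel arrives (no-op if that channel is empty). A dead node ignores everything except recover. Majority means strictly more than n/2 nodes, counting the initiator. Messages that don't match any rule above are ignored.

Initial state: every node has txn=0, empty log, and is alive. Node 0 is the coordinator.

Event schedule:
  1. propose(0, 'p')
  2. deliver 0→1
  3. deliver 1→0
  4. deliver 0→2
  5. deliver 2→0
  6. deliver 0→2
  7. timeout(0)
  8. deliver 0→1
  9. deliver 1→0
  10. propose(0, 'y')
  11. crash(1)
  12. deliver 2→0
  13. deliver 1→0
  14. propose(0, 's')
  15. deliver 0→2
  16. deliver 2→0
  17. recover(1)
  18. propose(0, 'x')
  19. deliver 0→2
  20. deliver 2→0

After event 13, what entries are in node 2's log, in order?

p

[1] propose(0,'p') → N0(coor t1 [-])
[2] deliver 0→1 → N1(part t1 [-])
[3] deliver 1→0 → ∅
[4] deliver 0→2 → N2(part t1 [-])
[5] deliver 2→0 → N0(coor t1 [p])
[6] deliver 0→2 → N2(part t1 [p])
[7] timeout(0) → N0(coor t2 [p])
[8] deliver 0→1 → N1(part t1 [p])
[9] deliver 1→0 → ∅
[10] propose(0,'y') → N0(coor t3 [p])
[11] crash(1) → N1(✗part t1 [p])
[12] deliver 2→0 → ∅
[13] deliver 1→0 → ∅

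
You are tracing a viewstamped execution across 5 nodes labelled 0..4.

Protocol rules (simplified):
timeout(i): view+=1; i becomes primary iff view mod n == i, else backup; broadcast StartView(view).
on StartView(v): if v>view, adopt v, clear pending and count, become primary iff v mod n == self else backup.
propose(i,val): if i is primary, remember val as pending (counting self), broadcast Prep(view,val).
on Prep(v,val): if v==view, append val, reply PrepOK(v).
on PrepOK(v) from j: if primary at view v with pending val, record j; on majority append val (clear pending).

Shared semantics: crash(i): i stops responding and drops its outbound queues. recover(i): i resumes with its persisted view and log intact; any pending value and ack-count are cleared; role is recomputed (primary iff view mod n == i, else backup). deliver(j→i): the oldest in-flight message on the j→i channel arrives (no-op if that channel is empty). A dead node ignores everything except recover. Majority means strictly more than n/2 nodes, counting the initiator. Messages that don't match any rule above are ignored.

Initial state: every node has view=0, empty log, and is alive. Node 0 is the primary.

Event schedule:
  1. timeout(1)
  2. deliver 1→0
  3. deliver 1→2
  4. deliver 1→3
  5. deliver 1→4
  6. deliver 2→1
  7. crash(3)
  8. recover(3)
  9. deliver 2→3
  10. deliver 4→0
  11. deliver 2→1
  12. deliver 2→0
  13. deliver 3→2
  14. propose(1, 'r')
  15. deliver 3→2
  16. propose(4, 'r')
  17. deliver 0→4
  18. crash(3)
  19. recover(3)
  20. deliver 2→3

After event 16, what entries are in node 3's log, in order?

empty

1. timeout(1):  <1:prim v1 ->
2. deliver 1→0:  <0:back v1 ->
3. deliver 1→2:  <2:back v1 ->
4. deliver 1→3:  <3:back v1 ->
5. deliver 1→4:  <4:back v1 ->
6. deliver 2→1:  nop
7. crash(3):  <3:✗back v1 ->
8. recover(3):  <3:back v1 ->
9. deliver 2→3:  nop
10. deliver 4→0:  nop
11. deliver 2→1:  nop
12. deliver 2→0:  nop
13. deliver 3→2:  nop
14. propose(1,'r'):  nop
15. deliver 3→2:  nop
16. propose(4,'r'):  nop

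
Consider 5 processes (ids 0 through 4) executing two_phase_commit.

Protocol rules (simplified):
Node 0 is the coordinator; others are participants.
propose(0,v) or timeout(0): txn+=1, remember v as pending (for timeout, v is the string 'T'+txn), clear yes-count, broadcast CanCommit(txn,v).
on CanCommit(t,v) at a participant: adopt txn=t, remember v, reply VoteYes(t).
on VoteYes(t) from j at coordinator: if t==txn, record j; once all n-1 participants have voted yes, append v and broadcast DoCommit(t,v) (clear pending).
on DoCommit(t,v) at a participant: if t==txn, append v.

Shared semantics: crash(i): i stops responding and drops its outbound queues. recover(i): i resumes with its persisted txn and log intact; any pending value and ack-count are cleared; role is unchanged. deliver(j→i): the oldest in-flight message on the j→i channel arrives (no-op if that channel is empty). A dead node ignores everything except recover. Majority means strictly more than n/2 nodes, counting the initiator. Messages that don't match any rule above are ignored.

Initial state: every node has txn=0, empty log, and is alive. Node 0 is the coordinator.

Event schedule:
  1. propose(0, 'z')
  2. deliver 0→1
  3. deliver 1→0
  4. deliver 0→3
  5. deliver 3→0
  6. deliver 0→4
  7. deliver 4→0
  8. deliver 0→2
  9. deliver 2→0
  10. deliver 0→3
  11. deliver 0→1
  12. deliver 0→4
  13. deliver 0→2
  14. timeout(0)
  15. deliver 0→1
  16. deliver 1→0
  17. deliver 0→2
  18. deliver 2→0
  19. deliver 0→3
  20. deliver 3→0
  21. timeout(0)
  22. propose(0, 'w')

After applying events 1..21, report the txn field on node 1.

2

step 1 propose(0,'z'): 0={coor,t=1,log=-}
step 2 deliver 0→1: 1={part,t=1,log=-}
step 3 deliver 1→0: —
step 4 deliver 0→3: 3={part,t=1,log=-}
step 5 deliver 3→0: —
step 6 deliver 0→4: 4={part,t=1,log=-}
step 7 deliver 4→0: —
step 8 deliver 0→2: 2={part,t=1,log=-}
step 9 deliver 2→0: 0={coor,t=1,log=z}
step 10 deliver 0→3: 3={part,t=1,log=z}
step 11 deliver 0→1: 1={part,t=1,log=z}
step 12 deliver 0→4: 4={part,t=1,log=z}
step 13 deliver 0→2: 2={part,t=1,log=z}
step 14 timeout(0): 0={coor,t=2,log=z}
step 15 deliver 0→1: 1={part,t=2,log=z}
step 16 deliver 1→0: —
step 17 deliver 0→2: 2={part,t=2,log=z}
step 18 deliver 2→0: —
step 19 deliver 0→3: 3={part,t=2,log=z}
step 20 deliver 3→0: —
step 21 timeout(0): 0={coor,t=3,log=z}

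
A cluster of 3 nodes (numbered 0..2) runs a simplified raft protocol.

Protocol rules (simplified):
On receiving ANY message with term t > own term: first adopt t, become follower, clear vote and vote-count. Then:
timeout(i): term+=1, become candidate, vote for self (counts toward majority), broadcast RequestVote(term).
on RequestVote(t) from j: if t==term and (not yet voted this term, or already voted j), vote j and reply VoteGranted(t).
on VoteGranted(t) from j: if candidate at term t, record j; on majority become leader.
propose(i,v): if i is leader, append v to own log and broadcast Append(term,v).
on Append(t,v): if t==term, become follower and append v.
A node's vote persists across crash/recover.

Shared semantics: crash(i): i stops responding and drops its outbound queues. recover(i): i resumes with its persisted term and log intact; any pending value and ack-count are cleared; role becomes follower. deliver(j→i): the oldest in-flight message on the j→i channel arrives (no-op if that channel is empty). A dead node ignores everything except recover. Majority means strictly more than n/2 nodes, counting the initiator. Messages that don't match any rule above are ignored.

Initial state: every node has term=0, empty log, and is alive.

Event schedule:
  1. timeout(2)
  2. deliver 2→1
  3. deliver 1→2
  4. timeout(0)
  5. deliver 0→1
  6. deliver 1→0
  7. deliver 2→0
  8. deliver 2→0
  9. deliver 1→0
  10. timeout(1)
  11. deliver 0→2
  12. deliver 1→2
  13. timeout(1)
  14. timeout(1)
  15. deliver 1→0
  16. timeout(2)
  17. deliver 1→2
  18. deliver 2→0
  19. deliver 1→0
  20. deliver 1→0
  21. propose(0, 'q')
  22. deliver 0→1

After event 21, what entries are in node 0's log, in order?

[1] timeout(2) → N2(cand t1 [-])
[2] deliver 2→1 → N1(foll t1 [-])
[3] deliver 1→2 → N2(lead t1 [-])
[4] timeout(0) → N0(cand t1 [-])
[5] deliver 0→1 → ∅
[6] deliver 1→0 → ∅
[7] deliver 2→0 → ∅
[8] deliver 2→0 → ∅
[9] deliver 1→0 → ∅
[10] timeout(1) → N1(cand t2 [-])
[11] deliver 0→2 → ∅
[12] deliver 1→2 → N2(foll t2 [-])
[13] timeout(1) → N1(cand t3 [-])
[14] timeout(1) → N1(cand t4 [-])
[15] deliver 1→0 → N0(foll t2 [-])
[16] timeout(2) → N2(cand t3 [-])
[17] deliver 1→2 → ∅
[18] deliver 2→0 → N0(foll t3 [-])
[19] deliver 1→0 → ∅
[20] deliver 1→0 → N0(foll t4 [-])
[21] propose(0,'q') → ∅

empty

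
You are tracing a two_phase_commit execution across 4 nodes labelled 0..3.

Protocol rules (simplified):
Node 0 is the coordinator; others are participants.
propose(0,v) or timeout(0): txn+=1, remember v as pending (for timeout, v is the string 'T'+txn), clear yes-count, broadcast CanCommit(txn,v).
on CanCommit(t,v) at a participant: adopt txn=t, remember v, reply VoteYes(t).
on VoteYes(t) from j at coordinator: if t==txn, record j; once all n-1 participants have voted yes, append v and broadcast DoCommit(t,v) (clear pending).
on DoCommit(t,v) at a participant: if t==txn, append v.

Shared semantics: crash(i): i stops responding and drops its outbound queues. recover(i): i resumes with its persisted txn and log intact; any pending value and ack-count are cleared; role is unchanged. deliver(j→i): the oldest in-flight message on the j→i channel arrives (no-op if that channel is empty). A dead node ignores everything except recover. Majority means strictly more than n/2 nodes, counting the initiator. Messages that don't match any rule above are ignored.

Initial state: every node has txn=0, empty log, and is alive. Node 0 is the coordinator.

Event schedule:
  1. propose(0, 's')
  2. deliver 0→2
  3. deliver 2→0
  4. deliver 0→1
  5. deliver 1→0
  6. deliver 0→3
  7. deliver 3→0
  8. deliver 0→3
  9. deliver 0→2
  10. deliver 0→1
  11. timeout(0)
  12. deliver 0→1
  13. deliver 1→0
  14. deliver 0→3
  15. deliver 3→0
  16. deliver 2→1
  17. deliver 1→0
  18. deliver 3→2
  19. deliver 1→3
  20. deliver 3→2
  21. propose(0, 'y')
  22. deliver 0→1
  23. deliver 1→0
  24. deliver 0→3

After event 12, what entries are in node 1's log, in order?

s

after 1 — propose(0,'s'): n0:coor/t1/[-]
after 2 — deliver 0→2: n2:part/t1/[-]
after 3 — deliver 2→0: ·
after 4 — deliver 0→1: n1:part/t1/[-]
after 5 — deliver 1→0: ·
after 6 — deliver 0→3: n3:part/t1/[-]
after 7 — deliver 3→0: n0:coor/t1/[s]
after 8 — deliver 0→3: n3:part/t1/[s]
after 9 — deliver 0→2: n2:part/t1/[s]
after 10 — deliver 0→1: n1:part/t1/[s]
after 11 — timeout(0): n0:coor/t2/[s]
after 12 — deliver 0→1: n1:part/t2/[s]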